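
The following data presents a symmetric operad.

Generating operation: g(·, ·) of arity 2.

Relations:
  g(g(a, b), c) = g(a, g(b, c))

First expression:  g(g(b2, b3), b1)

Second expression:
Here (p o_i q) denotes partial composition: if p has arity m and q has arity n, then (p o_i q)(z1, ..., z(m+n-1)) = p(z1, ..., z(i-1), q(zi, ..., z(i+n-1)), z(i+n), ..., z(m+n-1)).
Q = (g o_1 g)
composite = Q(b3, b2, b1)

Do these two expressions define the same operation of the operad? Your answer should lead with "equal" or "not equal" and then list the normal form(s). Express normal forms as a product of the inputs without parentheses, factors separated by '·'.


not equal: they reduce to b2 · b3 · b1 and b3 · b2 · b1

The first expression reduces to b2 · b3 · b1
The second expression reduces to b3 · b2 · b1
Different reductions; not equal.


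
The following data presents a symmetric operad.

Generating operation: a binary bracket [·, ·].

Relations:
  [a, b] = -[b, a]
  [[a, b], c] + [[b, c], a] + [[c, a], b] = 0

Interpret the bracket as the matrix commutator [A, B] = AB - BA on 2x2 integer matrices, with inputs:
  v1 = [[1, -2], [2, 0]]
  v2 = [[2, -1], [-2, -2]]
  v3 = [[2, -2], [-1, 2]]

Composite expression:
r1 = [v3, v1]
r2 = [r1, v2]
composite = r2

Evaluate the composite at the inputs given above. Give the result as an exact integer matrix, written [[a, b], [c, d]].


[[-5, 4], [-28, 5]]

[v3, v1] = [[-6, 2], [-1, 6]]
[[v3, v1], v2] = [[-5, 4], [-28, 5]]


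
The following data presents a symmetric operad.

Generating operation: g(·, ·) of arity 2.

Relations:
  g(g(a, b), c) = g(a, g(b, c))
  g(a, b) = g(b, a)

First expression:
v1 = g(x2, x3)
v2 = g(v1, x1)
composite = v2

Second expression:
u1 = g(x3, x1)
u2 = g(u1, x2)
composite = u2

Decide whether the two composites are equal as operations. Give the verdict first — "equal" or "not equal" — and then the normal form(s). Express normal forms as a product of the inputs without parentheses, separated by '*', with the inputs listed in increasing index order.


equal; both compose to x1 * x2 * x3

In normal form, the first expression is x1 * x2 * x3
In normal form, the second expression is x1 * x2 * x3
Identical normal forms: equal.


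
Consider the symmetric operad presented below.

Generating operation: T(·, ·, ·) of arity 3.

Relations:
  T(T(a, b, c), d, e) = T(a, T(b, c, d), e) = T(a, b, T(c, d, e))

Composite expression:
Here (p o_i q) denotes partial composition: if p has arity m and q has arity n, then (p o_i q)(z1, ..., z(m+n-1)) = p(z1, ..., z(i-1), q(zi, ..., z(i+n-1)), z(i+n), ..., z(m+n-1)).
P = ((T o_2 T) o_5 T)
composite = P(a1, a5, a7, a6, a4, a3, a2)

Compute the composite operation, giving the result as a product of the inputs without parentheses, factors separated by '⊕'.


a1 ⊕ a5 ⊕ a7 ⊕ a6 ⊕ a4 ⊕ a3 ⊕ a2

The T-tree's shape is irrelevant; the a-reading-order decides.
T(a5, a7, a6) flattens to a5 ⊕ a7 ⊕ a6
T(a4, a3, a2) flattens to a4 ⊕ a3 ⊕ a2
T(a1, T(a5, a7, a6), T(a4, a3, a2)) flattens to a1 ⊕ a5 ⊕ a7 ⊕ a6 ⊕ a4 ⊕ a3 ⊕ a2


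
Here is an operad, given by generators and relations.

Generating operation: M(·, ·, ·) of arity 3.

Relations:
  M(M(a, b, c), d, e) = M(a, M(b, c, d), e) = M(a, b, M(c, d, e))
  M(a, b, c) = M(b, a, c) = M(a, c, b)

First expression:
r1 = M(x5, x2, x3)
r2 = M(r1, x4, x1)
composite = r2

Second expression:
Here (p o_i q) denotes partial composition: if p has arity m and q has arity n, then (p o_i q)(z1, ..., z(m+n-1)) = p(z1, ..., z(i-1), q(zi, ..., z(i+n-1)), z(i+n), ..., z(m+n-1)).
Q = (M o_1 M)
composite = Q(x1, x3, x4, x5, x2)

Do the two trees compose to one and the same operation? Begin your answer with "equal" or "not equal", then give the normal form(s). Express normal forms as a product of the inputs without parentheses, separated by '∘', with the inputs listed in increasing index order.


equal — both sides give x1 ∘ x2 ∘ x3 ∘ x4 ∘ x5

In normal form, the first expression is x1 ∘ x2 ∘ x3 ∘ x4 ∘ x5
In normal form, the second expression is x1 ∘ x2 ∘ x3 ∘ x4 ∘ x5
The normal forms match — equal.


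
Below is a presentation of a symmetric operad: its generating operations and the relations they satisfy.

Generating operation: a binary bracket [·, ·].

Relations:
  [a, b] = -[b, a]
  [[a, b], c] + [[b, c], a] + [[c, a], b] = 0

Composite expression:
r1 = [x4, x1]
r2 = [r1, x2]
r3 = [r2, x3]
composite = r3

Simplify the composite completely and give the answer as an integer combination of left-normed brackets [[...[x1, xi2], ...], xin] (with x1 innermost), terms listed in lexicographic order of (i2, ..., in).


Skip Jacobi rewriting: expand, keep x1-initial words, read off terms.
Composite bracket: [[[x4, x1], x2], x3]
The bracket unfolds into 8 signed words via [a, b] = ab - ba (2^3 = 8).
Only words starting with x1 matter:
  x1x4x2x3 (sign -1) contributes -[[[x1, x4], x2], x3]

-[[[x1, x4], x2], x3]


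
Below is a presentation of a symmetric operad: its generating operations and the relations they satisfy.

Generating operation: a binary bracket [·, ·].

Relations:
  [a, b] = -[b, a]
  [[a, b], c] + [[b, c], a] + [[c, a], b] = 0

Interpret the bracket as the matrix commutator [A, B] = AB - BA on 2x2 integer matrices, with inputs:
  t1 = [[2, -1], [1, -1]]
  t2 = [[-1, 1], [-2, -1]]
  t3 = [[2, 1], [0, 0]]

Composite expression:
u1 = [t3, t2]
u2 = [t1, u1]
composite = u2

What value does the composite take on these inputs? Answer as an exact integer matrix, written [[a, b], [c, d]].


[[-6, 2], [-16, 6]]

[t3, t2] = [[-2, 2], [4, 2]]
[t1, [t3, t2]] = [[-6, 2], [-16, 6]]


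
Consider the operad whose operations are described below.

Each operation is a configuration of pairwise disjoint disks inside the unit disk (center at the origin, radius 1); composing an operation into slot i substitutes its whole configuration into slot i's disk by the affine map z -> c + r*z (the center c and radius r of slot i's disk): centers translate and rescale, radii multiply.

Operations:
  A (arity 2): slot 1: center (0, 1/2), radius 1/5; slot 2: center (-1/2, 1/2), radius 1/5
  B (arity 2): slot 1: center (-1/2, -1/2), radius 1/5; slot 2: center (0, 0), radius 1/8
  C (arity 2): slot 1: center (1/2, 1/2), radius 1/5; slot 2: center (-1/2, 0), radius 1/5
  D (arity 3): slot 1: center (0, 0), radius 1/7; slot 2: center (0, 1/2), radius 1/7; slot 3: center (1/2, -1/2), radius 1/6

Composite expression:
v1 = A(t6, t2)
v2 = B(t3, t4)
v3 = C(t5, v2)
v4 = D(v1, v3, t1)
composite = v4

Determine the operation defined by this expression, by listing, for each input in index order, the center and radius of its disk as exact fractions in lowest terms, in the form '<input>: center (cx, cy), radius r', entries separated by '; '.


t1: center (1/2, -1/2), radius 1/6; t2: center (-1/14, 1/14), radius 1/35; t3: center (-3/35, 17/35), radius 1/175; t4: center (-1/14, 1/2), radius 1/280; t5: center (1/14, 4/7), radius 1/35; t6: center (0, 1/14), radius 1/35

Affine substitution under D: radii multiply and t-centers shift.
tracing t6 down its 2-map path: center (0, 1/14), radius 1/35
tracing t2 down its 2-map path: center (-1/14, 1/14), radius 1/35
tracing t5 down its 2-map path: center (1/14, 4/7), radius 1/35
tracing t3 down its 3-map path: center (-3/35, 17/35), radius 1/175
tracing t4 down its 3-map path: center (-1/14, 1/2), radius 1/280
tracing t1 down its 1-map path: center (1/2, -1/2), radius 1/6


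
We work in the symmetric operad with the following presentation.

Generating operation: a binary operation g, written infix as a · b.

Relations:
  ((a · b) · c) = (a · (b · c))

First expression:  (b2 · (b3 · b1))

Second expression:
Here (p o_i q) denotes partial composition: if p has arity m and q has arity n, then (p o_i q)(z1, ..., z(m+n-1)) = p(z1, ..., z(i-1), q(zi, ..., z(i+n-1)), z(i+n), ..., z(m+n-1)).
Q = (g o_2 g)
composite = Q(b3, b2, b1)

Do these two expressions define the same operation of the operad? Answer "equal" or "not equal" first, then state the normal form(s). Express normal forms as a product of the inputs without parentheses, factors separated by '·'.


Reducing the first expression gives b2 · b3 · b1
Reducing the second expression gives b3 · b2 · b1
Different reductions; not equal.

not equal — first b2 · b3 · b1, second b3 · b2 · b1


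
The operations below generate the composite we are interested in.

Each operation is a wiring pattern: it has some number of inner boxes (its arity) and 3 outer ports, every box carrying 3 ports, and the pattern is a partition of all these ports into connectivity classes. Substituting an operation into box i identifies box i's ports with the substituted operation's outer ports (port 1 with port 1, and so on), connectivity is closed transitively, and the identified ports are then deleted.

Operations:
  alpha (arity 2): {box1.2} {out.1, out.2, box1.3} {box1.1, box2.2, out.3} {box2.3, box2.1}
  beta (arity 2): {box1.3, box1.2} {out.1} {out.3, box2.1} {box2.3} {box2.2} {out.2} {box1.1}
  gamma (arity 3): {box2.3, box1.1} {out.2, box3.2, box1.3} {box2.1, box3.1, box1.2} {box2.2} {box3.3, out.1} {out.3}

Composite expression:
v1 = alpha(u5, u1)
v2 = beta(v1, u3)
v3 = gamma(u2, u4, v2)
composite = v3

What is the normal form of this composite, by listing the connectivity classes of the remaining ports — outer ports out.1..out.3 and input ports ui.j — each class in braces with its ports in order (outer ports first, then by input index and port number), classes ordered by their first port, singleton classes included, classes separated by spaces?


{out.1, u3.1} {out.2, u2.3} {out.3} {u1.1, u1.3} {u1.2, u5.1, u5.3} {u2.1, u4.3} {u2.2, u4.1} {u3.2} {u3.3} {u4.2} {u5.2}

Substituting into gamma glues patterns; closure does the rest.
through alpha, on inputs (u5, u1): {out.1, out.2, u5.3} {out.3, u1.2, u5.1} {u1.1, u1.3} {u5.2} (out.j = stage outer ports)
through beta, on inputs (u5, u1, u3): {out.1} {out.2} {out.3, u3.1} {u1.1, u1.3} {u1.2, u5.1, u5.3} {u3.2} {u3.3} {u5.2} (out.j = stage outer ports)
through gamma, on inputs (u2, u4, u5, u1, u3): {out.1, u3.1} {out.2, u2.3} {out.3} {u1.1, u1.3} {u1.2, u5.1, u5.3} {u2.1, u4.3} {u2.2, u4.1} {u3.2} {u3.3} {u4.2} {u5.2} (out.j = stage outer ports)


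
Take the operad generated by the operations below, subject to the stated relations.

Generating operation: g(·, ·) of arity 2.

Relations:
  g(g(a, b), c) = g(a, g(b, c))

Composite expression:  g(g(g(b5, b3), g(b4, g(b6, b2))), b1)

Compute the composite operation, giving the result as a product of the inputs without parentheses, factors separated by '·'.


b5 · b3 · b4 · b6 · b2 · b1

All parenthesizations of g agree; list the b-inputs left to right.
g(b5, b3) reduces to b5 · b3
g(b6, b2) reduces to b6 · b2
g(b4, g(b6, b2)) reduces to b4 · b6 · b2
g(g(b5, b3), g(b4, g(b6, b2))) reduces to b5 · b3 · b4 · b6 · b2
g(g(g(b5, b3), g(b4, g(b6, b2))), b1) reduces to b5 · b3 · b4 · b6 · b2 · b1


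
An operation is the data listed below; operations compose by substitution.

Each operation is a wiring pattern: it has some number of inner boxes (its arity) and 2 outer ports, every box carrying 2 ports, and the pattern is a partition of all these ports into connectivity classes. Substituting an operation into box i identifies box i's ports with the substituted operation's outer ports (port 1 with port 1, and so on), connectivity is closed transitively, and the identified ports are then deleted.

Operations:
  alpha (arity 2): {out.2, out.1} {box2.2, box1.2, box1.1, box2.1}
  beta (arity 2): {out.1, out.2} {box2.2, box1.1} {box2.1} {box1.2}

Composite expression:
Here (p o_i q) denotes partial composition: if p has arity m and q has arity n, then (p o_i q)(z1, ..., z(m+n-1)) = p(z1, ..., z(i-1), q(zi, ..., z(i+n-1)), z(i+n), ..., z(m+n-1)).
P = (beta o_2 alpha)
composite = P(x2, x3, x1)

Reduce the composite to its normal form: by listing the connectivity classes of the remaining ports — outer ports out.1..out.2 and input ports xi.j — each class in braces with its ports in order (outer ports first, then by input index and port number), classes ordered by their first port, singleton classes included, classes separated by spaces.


{out.1, out.2} {x1.1, x1.2, x3.1, x3.2} {x2.1} {x2.2}

Treat the ports identified at beta as solder joints: merge, then drop.
stage alpha: inputs (x3, x1), connectivity {out.1, out.2} {x1.1, x1.2, x3.1, x3.2}, out.j its boundary
stage beta: inputs (x2, x3, x1), connectivity {out.1, out.2} {x1.1, x1.2, x3.1, x3.2} {x2.1} {x2.2}, out.j its boundary


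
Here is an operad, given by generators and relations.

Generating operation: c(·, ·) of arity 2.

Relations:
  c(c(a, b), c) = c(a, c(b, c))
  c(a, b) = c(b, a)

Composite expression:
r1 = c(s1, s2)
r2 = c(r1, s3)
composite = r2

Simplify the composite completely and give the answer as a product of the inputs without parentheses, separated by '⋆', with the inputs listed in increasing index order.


s1 ⋆ s2 ⋆ s3

Reordering under c is free, so list the s-inputs canonically.
c(s1, s2) flattens to s1 ⋆ s2
c(c(s1, s2), s3) flattens to s1 ⋆ s2 ⋆ s3
commutativity sorts the factors: s1 ⋆ s2 ⋆ s3


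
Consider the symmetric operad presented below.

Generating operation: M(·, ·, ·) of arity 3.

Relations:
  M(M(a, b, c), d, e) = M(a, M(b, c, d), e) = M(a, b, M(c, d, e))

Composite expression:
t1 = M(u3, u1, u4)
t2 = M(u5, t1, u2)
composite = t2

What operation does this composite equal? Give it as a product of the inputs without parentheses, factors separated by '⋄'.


u5 ⋄ u3 ⋄ u1 ⋄ u4 ⋄ u2

All parenthesizations of M agree; list the u-inputs left to right.
M(u3, u1, u4) flattens to u3 ⋄ u1 ⋄ u4
M(u5, M(u3, u1, u4), u2) flattens to u5 ⋄ u3 ⋄ u1 ⋄ u4 ⋄ u2


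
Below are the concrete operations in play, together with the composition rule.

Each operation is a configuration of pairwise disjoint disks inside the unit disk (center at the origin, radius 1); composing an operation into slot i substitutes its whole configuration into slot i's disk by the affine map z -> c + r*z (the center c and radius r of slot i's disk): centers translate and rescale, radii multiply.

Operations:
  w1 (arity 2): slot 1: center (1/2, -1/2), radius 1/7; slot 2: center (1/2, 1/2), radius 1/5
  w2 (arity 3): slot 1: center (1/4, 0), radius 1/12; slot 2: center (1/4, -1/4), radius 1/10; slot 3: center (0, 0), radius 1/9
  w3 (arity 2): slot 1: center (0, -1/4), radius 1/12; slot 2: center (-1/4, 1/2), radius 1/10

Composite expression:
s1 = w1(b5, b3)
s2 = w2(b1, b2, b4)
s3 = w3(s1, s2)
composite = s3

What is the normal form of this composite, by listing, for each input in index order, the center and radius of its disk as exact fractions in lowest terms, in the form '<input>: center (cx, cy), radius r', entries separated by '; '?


b1: center (-9/40, 1/2), radius 1/120; b2: center (-9/40, 19/40), radius 1/100; b3: center (1/24, -5/24), radius 1/60; b4: center (-1/4, 1/2), radius 1/90; b5: center (1/24, -7/24), radius 1/84

Each b-disk chains the slot maps above it in w3; radii multiply.
input b5: applying the 2 nested substitutions gives center (1/24, -7/24), radius 1/84
input b3: applying the 2 nested substitutions gives center (1/24, -5/24), radius 1/60
input b1: applying the 2 nested substitutions gives center (-9/40, 1/2), radius 1/120
input b2: applying the 2 nested substitutions gives center (-9/40, 19/40), radius 1/100
input b4: applying the 2 nested substitutions gives center (-1/4, 1/2), radius 1/90


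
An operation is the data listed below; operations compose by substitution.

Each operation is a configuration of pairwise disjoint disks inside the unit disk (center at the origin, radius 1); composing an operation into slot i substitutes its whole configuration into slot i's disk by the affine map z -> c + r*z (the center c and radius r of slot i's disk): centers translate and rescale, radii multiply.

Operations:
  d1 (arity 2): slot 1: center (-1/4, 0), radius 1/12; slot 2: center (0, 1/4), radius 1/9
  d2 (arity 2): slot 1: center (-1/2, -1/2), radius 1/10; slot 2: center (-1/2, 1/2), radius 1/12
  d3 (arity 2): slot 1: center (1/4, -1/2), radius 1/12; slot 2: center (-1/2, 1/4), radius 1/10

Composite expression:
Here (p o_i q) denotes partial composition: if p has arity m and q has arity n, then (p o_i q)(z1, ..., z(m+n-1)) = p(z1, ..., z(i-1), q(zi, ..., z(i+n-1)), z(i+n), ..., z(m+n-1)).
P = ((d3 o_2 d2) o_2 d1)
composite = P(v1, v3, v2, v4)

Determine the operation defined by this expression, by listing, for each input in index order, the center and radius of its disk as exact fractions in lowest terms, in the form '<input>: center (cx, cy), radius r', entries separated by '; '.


v1: center (1/4, -1/2), radius 1/12; v2: center (-11/20, 81/400), radius 1/900; v3: center (-221/400, 1/5), radius 1/1200; v4: center (-11/20, 3/10), radius 1/120


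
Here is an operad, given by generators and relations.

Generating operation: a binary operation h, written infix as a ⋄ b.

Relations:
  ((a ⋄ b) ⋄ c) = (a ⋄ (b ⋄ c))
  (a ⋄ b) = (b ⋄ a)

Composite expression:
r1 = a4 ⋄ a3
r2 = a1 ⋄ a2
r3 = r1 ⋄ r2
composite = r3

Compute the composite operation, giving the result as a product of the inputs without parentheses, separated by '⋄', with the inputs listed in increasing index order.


With h associative and commutative, the a-input set is all that matters.
(a4 ⋄ a3) linearizes to a4 ⋄ a3
(a1 ⋄ a2) linearizes to a1 ⋄ a2
((a4 ⋄ a3) ⋄ (a1 ⋄ a2)) linearizes to a4 ⋄ a3 ⋄ a1 ⋄ a2
putting the inputs in ascending order: a1 ⋄ a2 ⋄ a3 ⋄ a4

a1 ⋄ a2 ⋄ a3 ⋄ a4


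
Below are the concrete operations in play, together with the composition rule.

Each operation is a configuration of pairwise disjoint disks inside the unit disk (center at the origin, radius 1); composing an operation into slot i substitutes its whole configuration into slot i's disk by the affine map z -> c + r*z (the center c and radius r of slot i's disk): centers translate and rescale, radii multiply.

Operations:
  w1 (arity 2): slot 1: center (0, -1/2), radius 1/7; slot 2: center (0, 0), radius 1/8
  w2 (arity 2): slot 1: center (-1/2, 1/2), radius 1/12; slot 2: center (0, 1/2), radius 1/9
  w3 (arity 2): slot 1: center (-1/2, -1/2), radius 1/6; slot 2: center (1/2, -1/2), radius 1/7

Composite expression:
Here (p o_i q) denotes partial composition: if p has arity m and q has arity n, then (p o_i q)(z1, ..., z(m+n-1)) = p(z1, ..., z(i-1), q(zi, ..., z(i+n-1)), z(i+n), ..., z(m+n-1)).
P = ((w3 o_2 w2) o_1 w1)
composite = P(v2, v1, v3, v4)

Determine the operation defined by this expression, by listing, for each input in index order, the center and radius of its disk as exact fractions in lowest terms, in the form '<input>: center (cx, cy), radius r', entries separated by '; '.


v1: center (-1/2, -1/2), radius 1/48; v2: center (-1/2, -7/12), radius 1/42; v3: center (3/7, -3/7), radius 1/84; v4: center (1/2, -3/7), radius 1/63

Each v-disk chains the slot maps above it in w3; radii multiply.
tracing v2 down its 2-map path: center (-1/2, -7/12), radius 1/42
tracing v1 down its 2-map path: center (-1/2, -1/2), radius 1/48
tracing v3 down its 2-map path: center (3/7, -3/7), radius 1/84
tracing v4 down its 2-map path: center (1/2, -3/7), radius 1/63


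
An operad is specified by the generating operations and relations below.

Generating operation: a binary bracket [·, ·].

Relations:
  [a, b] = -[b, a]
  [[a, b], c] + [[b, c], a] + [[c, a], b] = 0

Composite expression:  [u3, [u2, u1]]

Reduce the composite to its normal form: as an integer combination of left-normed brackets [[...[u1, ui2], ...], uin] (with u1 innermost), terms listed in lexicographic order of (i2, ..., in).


A multilinear Lie element is pinned by u1-initial words (u1 innermost).
Composite bracket: [u3, [u2, u1]]
Expanding via [a, b] = ab - ba: 4 signed words (2^2 = 4).
Words beginning with u1 determine it all:
  the word u1u2u3 carries sign +1 and contributes +[[u1, u2], u3]

[[u1, u2], u3]


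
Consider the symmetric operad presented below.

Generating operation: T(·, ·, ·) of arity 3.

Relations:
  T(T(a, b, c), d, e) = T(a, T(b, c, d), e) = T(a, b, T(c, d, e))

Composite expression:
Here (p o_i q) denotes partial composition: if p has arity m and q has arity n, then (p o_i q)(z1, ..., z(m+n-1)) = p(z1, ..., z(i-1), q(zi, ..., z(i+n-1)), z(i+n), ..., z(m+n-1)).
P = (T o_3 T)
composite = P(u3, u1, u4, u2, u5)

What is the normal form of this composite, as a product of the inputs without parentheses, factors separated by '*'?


u3 * u1 * u4 * u2 * u5


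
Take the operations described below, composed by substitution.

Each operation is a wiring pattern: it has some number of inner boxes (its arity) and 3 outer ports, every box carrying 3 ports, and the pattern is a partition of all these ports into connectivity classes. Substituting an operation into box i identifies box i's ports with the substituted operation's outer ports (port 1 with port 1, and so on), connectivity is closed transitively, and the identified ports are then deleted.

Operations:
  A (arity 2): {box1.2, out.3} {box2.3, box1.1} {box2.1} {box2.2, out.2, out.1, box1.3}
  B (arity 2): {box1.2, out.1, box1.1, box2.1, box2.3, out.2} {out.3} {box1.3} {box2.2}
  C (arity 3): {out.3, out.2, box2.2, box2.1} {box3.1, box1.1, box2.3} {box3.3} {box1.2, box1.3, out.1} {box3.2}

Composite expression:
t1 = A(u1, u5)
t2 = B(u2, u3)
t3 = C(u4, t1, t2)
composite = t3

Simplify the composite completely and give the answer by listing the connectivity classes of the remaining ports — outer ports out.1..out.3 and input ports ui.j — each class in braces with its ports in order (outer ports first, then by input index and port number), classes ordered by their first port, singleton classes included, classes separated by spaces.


{out.1, u4.2, u4.3} {out.2, out.3, u1.3, u5.2} {u1.1, u5.3} {u1.2, u2.1, u2.2, u3.1, u3.3, u4.1} {u2.3} {u3.2} {u5.1}

Substituting into C glues patterns; closure does the rest.
through A, on inputs (u1, u5): {out.1, out.2, u1.3, u5.2} {out.3, u1.2} {u1.1, u5.3} {u5.1} (out.j = stage outer ports)
through B, on inputs (u2, u3): {out.1, out.2, u2.1, u2.2, u3.1, u3.3} {out.3} {u2.3} {u3.2} (out.j = stage outer ports)
through C, on inputs (u4, u1, u5, u2, u3): {out.1, u4.2, u4.3} {out.2, out.3, u1.3, u5.2} {u1.1, u5.3} {u1.2, u2.1, u2.2, u3.1, u3.3, u4.1} {u2.3} {u3.2} {u5.1} (out.j = stage outer ports)


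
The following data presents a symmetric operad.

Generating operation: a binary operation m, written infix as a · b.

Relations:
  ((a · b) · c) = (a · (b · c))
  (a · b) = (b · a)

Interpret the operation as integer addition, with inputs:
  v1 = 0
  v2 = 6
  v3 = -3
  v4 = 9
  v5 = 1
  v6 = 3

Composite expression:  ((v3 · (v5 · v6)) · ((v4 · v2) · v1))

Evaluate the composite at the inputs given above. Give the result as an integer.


16


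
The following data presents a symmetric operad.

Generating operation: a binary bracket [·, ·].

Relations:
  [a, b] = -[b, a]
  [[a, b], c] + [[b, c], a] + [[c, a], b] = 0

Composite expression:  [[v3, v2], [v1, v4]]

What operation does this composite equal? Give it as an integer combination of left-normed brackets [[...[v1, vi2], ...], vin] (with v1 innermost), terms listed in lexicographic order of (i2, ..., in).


A multilinear Lie element is pinned by v1-initial words (v1 innermost).
Composite bracket: [[v3, v2], [v1, v4]]
Under [a, b] = ab - ba we get 8 signed associative words (2^3 = 8).
Keep just the words that open with v1:
  v1v4v2v3 appears with sign +1, giving the term +[[[v1, v4], v2], v3]
  v1v4v3v2 appears with sign -1, giving the term -[[[v1, v4], v3], v2]

[[[v1, v4], v2], v3] - [[[v1, v4], v3], v2]


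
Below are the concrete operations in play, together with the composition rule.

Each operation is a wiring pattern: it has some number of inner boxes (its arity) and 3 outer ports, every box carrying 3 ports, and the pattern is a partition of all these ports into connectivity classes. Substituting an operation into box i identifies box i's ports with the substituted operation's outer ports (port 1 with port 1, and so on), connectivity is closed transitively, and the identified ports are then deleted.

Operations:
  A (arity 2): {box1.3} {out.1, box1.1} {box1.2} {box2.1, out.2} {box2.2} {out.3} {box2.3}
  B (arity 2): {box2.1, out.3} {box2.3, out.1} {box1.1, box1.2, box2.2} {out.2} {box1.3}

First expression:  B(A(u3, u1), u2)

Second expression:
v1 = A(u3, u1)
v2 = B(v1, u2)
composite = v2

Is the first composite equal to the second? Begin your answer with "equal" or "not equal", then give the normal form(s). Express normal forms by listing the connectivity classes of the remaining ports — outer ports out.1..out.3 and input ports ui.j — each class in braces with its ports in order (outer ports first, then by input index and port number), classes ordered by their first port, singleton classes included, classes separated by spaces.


In normal form, the first expression is {out.1, u2.3} {out.2} {out.3, u2.1} {u1.1, u2.2, u3.1} {u1.2} {u1.3} {u3.2} {u3.3}
In normal form, the second expression is {out.1, u2.3} {out.2} {out.3, u2.1} {u1.1, u2.2, u3.1} {u1.2} {u1.3} {u3.2} {u3.3}
The normal forms match — equal.

equal; the common form is {out.1, u2.3} {out.2} {out.3, u2.1} {u1.1, u2.2, u3.1} {u1.2} {u1.3} {u3.2} {u3.3}


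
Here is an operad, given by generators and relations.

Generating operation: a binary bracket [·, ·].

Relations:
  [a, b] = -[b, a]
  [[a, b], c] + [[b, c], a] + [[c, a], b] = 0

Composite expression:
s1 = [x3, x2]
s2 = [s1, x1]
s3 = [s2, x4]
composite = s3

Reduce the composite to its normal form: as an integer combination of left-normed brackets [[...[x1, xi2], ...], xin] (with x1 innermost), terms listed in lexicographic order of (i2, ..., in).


Left-normed coefficients sit on the x1-initial expansion words.
Composite bracket: [[[x3, x2], x1], x4]
The bracket unfolds into 8 signed words via [a, b] = ab - ba (2^3 = 8).
Coefficients come from the x1-initial words:
  word x1x2x3x4 has sign +1, contributing +[[[x1, x2], x3], x4]
  word x1x3x2x4 has sign -1, contributing -[[[x1, x3], x2], x4]

[[[x1, x2], x3], x4] - [[[x1, x3], x2], x4]


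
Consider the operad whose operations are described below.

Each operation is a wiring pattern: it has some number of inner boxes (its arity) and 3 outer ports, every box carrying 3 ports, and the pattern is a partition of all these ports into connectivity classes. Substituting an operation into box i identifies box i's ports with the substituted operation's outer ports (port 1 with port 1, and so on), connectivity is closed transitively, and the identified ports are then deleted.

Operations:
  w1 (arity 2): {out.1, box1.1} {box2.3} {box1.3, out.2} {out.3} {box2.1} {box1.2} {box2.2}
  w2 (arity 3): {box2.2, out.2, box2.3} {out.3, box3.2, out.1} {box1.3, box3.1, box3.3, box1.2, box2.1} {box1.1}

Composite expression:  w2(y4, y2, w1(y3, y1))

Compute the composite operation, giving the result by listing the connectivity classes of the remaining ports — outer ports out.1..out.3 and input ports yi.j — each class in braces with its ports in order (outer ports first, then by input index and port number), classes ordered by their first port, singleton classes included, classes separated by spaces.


{out.1, out.3, y3.3} {out.2, y2.2, y2.3} {y1.1} {y1.2} {y1.3} {y2.1, y3.1, y4.2, y4.3} {y3.2} {y4.1}

Connectivity passes through glued w2-boundaries; trace each wire chain.
after w1, the pattern on (y3, y1) reads {out.1, y3.1} {out.2, y3.3} {out.3} {y1.1} {y1.2} {y1.3} {y3.2} (out.j = its outer ports)
after w2, the pattern on (y4, y2, y3, y1) reads {out.1, out.3, y3.3} {out.2, y2.2, y2.3} {y1.1} {y1.2} {y1.3} {y2.1, y3.1, y4.2, y4.3} {y3.2} {y4.1} (out.j = its outer ports)


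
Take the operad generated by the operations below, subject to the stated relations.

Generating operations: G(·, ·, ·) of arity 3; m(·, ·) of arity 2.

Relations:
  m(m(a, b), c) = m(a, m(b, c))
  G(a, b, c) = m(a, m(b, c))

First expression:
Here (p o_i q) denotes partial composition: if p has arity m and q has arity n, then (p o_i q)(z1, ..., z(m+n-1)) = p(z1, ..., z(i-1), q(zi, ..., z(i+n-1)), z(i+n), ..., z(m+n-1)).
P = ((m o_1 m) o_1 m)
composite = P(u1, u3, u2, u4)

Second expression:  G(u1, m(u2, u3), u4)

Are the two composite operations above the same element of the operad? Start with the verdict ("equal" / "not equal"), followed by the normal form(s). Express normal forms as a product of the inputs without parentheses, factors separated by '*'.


The first composite normalizes to u1 * u3 * u2 * u4
The second composite normalizes to u1 * u2 * u3 * u4
Different reductions; not equal.

not equal; first: u1 * u3 * u2 * u4; second: u1 * u2 * u3 * u4


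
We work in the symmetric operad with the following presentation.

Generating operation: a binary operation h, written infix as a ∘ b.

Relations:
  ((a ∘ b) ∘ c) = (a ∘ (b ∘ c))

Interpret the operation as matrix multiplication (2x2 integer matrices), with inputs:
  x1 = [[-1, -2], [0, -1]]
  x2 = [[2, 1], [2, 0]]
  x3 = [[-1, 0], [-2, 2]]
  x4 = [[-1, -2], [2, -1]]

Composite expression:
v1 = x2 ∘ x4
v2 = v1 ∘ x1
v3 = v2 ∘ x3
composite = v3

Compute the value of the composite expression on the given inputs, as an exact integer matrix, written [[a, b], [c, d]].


[[-10, 10], [-18, 16]]

(x2 ∘ x4) = [[0, -5], [-2, -4]]
((x2 ∘ x4) ∘ x1) = [[0, 5], [2, 8]]
(((x2 ∘ x4) ∘ x1) ∘ x3) = [[-10, 10], [-18, 16]]


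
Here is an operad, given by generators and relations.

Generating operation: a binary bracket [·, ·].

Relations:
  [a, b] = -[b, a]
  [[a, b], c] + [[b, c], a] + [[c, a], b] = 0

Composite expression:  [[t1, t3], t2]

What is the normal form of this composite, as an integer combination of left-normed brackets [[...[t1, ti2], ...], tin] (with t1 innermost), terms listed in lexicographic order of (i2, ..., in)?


Antisymmetry and Jacobi reduce to t1-anchored left-normed brackets.
Composite bracket: [[t1, t3], t2]
Each bracket splits as ab - ba, giving 4 signed words (2^2 = 4).
Coefficients come from the t1-initial words:
  sign of t1t3t2 is +1, so it contributes +[[t1, t3], t2]

[[t1, t3], t2]


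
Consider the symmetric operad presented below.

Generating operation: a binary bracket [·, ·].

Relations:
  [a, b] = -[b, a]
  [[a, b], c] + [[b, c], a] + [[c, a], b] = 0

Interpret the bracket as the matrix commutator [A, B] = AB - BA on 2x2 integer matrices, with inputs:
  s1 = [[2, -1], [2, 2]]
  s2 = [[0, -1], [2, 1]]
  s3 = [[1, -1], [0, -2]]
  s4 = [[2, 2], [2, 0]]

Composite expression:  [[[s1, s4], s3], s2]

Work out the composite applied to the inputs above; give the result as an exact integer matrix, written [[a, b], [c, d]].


[[24, -2], [-28, -24]]


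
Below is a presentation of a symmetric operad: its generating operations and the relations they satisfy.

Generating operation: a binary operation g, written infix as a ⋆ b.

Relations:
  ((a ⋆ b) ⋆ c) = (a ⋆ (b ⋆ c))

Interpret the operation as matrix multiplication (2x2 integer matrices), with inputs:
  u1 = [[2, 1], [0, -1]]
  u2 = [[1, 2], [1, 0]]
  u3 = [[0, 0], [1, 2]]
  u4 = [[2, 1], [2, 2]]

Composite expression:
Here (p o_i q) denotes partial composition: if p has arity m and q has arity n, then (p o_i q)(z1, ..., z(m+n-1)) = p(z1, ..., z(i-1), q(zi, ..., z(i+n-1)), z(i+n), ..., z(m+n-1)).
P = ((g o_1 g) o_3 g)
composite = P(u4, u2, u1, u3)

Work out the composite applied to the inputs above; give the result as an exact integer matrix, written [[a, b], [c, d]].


[[-1, -2], [0, 0]]

(u4 ⋆ u2) = [[3, 4], [4, 4]]
(u1 ⋆ u3) = [[1, 2], [-1, -2]]
((u4 ⋆ u2) ⋆ (u1 ⋆ u3)) = [[-1, -2], [0, 0]]


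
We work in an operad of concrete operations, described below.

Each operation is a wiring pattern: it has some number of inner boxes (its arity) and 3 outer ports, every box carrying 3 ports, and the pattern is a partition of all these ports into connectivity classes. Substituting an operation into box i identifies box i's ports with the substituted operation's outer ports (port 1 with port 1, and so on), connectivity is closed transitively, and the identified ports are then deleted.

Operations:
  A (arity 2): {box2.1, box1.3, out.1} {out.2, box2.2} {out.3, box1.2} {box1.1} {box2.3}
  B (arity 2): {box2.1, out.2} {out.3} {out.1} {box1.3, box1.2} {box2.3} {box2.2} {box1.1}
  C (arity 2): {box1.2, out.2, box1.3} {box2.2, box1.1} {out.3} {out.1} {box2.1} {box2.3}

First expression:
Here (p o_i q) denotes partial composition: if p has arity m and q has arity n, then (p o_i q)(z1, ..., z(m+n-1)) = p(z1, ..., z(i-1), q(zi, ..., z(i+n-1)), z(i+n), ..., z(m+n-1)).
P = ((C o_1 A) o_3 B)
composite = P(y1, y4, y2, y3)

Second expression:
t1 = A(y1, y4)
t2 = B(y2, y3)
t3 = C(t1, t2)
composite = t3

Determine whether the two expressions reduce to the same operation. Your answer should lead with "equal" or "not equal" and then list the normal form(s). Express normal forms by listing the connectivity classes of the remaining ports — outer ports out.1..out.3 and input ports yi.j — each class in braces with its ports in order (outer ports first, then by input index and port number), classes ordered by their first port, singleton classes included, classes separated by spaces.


Normal form of the first expression: {out.1} {out.2, y1.2, y4.2} {out.3} {y1.1} {y1.3, y3.1, y4.1} {y2.1} {y2.2, y2.3} {y3.2} {y3.3} {y4.3}
Normal form of the second expression: {out.1} {out.2, y1.2, y4.2} {out.3} {y1.1} {y1.3, y3.1, y4.1} {y2.1} {y2.2, y2.3} {y3.2} {y3.3} {y4.3}
One common form — equal.

equal — both sides give {out.1} {out.2, y1.2, y4.2} {out.3} {y1.1} {y1.3, y3.1, y4.1} {y2.1} {y2.2, y2.3} {y3.2} {y3.3} {y4.3}


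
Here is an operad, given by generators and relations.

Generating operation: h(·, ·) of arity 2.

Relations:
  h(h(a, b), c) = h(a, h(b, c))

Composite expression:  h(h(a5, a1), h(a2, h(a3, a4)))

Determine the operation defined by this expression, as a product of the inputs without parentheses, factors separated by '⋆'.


a5 ⋆ a1 ⋆ a2 ⋆ a3 ⋆ a4

Under associativity of h, the answer is the a's in reading order.
h(a5, a1) linearizes to a5 ⋆ a1
h(a3, a4) linearizes to a3 ⋆ a4
h(a2, h(a3, a4)) linearizes to a2 ⋆ a3 ⋆ a4
h(h(a5, a1), h(a2, h(a3, a4))) linearizes to a5 ⋆ a1 ⋆ a2 ⋆ a3 ⋆ a4


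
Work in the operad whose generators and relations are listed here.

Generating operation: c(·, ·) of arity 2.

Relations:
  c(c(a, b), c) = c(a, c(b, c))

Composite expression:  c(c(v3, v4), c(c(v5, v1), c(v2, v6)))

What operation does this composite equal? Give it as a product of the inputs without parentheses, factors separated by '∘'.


Associativity of c dissolves the nesting; only the v-input order survives.
c(v3, v4) flattens to v3 ∘ v4
c(v5, v1) flattens to v5 ∘ v1
c(v2, v6) flattens to v2 ∘ v6
c(c(v5, v1), c(v2, v6)) flattens to v5 ∘ v1 ∘ v2 ∘ v6
c(c(v3, v4), c(c(v5, v1), c(v2, v6))) flattens to v3 ∘ v4 ∘ v5 ∘ v1 ∘ v2 ∘ v6

v3 ∘ v4 ∘ v5 ∘ v1 ∘ v2 ∘ v6


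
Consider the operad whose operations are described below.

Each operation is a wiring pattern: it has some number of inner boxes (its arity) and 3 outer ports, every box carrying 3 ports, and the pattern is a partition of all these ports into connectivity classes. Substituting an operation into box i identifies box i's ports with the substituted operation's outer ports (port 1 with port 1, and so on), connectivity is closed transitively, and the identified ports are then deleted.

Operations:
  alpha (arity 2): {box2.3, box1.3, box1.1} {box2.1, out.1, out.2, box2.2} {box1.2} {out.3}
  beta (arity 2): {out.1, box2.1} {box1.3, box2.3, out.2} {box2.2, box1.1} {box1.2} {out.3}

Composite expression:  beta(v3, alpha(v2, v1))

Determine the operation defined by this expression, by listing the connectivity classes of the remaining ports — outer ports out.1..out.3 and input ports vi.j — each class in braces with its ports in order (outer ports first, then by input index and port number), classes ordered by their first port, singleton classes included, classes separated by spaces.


Two ports join when wires chain via beta-identified ports.
stage alpha: inputs (v2, v1), connectivity {out.1, out.2, v1.1, v1.2} {out.3} {v1.3, v2.1, v2.3} {v2.2}, out.j its boundary
stage beta: inputs (v3, v2, v1), connectivity {out.1, v1.1, v1.2, v3.1} {out.2, v3.3} {out.3} {v1.3, v2.1, v2.3} {v2.2} {v3.2}, out.j its boundary

{out.1, v1.1, v1.2, v3.1} {out.2, v3.3} {out.3} {v1.3, v2.1, v2.3} {v2.2} {v3.2}


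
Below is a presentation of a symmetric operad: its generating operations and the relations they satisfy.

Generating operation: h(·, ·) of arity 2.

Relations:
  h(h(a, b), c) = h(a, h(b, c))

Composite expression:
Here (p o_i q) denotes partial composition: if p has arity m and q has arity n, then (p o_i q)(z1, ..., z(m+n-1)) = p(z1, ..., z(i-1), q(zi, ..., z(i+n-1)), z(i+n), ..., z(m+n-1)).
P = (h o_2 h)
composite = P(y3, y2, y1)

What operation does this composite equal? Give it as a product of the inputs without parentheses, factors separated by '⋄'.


Key point: h is associative — brackets drop, the y-order remains.
h(y2, y1) flattens to y2 ⋄ y1
h(y3, h(y2, y1)) flattens to y3 ⋄ y2 ⋄ y1

y3 ⋄ y2 ⋄ y1


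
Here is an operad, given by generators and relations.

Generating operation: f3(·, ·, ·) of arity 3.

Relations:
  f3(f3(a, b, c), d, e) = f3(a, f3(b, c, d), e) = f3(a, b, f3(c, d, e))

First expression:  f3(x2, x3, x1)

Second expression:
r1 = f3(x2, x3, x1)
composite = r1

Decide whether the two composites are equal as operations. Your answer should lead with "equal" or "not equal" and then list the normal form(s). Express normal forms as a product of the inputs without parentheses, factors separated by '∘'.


The first expression reduces to x2 ∘ x3 ∘ x1
The second expression reduces to x2 ∘ x3 ∘ x1
Both agree, so they are equal.

equal; both compose to x2 ∘ x3 ∘ x1


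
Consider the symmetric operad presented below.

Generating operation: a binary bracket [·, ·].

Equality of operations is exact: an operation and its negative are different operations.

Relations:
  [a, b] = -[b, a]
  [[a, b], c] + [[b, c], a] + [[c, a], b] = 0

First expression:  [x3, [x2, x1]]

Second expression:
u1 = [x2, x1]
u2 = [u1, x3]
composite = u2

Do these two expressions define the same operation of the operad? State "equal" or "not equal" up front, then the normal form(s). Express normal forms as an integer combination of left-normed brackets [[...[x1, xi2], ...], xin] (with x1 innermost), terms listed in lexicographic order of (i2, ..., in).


not equal: they reduce to [[x1, x2], x3] and -[[x1, x2], x3]

The first composite normalizes to [[x1, x2], x3]
The second composite normalizes to -[[x1, x2], x3]
They disagree, so not equal.


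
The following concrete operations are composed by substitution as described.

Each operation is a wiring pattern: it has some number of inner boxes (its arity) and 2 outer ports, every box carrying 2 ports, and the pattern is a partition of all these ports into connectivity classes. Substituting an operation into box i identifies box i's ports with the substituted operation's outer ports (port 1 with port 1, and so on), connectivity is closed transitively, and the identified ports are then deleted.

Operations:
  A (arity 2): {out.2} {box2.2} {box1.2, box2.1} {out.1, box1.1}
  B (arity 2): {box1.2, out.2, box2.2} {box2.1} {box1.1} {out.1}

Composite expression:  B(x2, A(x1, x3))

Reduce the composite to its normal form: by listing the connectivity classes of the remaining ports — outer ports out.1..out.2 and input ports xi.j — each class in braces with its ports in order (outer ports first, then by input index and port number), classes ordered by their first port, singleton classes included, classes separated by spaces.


Reachability decides: close wires over B-identified ports.
after A, the pattern on (x1, x3) reads {out.1, x1.1} {out.2} {x1.2, x3.1} {x3.2} (out.j = its outer ports)
after B, the pattern on (x2, x1, x3) reads {out.1} {out.2, x2.2} {x1.1} {x1.2, x3.1} {x2.1} {x3.2} (out.j = its outer ports)

{out.1} {out.2, x2.2} {x1.1} {x1.2, x3.1} {x2.1} {x3.2}
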